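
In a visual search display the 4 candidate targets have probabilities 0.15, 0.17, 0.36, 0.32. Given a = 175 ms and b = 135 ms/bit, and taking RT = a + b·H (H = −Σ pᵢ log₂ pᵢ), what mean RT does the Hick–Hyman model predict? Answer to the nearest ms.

Entropy contributions −pᵢ log₂ pᵢ: 0.4105, 0.4346, 0.5306, 0.5260; sum H = 1.9018 bits.
RT = a + bH = 175 + 135·1.9018 = 431.74 ms.

432 ms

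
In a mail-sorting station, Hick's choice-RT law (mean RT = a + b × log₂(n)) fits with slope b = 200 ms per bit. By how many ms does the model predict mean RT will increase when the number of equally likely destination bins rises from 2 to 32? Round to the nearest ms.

Only the slope matters, since a is common to both: ΔRT = b·log₂(n₂/n₁).
log₂(32) − log₂(2) = log₂(32/2) = log₂(16) = 4.
ΔRT = 200 × 4.0000 = 800.000 ms.

800 ms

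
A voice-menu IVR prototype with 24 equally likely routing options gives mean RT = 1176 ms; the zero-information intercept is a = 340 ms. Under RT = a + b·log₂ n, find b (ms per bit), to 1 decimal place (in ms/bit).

182.3 ms/bit

24 alternatives carry log₂ 24 = 4.5850 bits; the choice cost is 1176 − 340 = 836 ms, so b = 836/4.5850 = 182.335 ms/bit.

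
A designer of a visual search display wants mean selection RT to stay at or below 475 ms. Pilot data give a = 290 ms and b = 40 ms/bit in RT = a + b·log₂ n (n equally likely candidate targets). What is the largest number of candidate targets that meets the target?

40·log₂ n ≤ 475 − 290 = 185, giving log₂ n ≤ 4.6250 and n ≤ 24.675. The largest whole number is 24.

24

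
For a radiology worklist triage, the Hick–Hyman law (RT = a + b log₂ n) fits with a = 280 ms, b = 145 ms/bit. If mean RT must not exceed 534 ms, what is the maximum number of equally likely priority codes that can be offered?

145·log₂ n ≤ 534 − 280 = 254, giving log₂ n ≤ 1.7517 and n ≤ 3.368. The largest whole number is 3.

3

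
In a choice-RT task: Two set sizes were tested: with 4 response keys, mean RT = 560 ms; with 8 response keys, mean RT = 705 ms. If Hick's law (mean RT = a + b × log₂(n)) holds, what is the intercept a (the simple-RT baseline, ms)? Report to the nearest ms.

270 ms

The slope on a log₂ axis is (705 − 560) / (3 − 2) = 145 ms/bit.
Intercept: a = 560 − 145·log₂(4) = 270.000 ms.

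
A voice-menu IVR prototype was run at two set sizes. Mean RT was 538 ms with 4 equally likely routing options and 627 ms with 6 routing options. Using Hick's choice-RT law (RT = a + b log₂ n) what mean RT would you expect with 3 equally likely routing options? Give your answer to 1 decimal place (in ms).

Solve the two-equation system in a and b:
  b = (627 − 538) / (log₂ 6 − log₂ 4) = 89 / (2.5850 − 2) = 152.147 ms/bit
  a = 538 − 152.147 × 2 = 233.707 ms
Then RT(3) = 233.707 + 152.147 × log₂ 3 = 233.707 + 152.147 × 1.5850 ≈ 474.853 ms.

474.9 ms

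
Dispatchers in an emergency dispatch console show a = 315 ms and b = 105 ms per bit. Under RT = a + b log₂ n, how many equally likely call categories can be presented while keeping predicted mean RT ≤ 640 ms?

8

Information budget: (640 − 315)/105 = 3.0952 bits, so n ≤ 2^3.0952 = 8.546 → at most 8.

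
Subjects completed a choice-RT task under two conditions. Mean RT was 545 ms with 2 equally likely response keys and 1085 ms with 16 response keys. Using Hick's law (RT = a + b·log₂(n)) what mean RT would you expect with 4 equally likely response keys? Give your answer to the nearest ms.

With log₂ n on the abscissa the relation is linear; from the two conditions:
  b = (1085 − 545) / (log₂ 16 − log₂ 2) = 540 / (4 − 1) = 180 ms/bit
  a = 545 − 180 × 1 = 365 ms
Then RT(4) = 365 + 180 × log₂ 4 = 365 + 180 × 2 ≈ 725.000 ms.

725 ms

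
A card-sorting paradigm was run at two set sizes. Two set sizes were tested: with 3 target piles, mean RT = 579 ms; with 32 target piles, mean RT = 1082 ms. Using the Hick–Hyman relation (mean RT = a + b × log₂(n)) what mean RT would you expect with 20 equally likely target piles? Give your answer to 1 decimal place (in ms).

RT is linear in log₂ n, so two points fix the line:
  b = (1082 − 579) / (log₂ 32 − log₂ 3) = 503 / (5 − 1.5850) = 147.290 ms/bit
  a = 579 − 147.290 × 1.5850 = 345.551 ms
Then RT(20) = 345.551 + 147.290 × log₂ 20 = 345.551 + 147.290 × 4.3219 ≈ 982.127 ms.

982.1 ms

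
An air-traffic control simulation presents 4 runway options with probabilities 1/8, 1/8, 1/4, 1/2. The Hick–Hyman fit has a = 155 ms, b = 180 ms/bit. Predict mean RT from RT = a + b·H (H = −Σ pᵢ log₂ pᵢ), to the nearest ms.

470 ms

H = −Σ pᵢ log₂ pᵢ = 0.125·3 + 0.125·3 + 0.25·2 + 0.5·1 = 1.750 bits.
RT = 155 + 180 × 1.750 = 470.00 ms.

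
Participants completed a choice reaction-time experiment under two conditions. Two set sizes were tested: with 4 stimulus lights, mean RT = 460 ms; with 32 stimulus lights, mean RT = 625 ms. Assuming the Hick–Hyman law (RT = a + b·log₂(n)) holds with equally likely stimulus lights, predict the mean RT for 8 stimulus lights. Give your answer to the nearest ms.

515 ms

Fit slope and intercept:
  b = (625 − 460) / (log₂ 32 − log₂ 4) = 165 / (5 − 2) = 55 ms/bit
  a = 460 − 55 × 2 = 350 ms
Then RT(8) = 350 + 55 × log₂ 8 = 350 + 55 × 3 ≈ 515.000 ms.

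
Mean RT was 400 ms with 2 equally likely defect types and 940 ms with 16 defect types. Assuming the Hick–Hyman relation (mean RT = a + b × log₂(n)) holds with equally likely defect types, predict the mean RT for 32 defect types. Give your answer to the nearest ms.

RT is linear in log₂ n, so two points fix the line:
  b = (940 − 400) / (log₂ 16 − log₂ 2) = 540 / (4 − 1) = 180 ms/bit
  a = 400 − 180 × 1 = 220 ms
Then RT(32) = 220 + 180 × log₂ 32 = 220 + 180 × 5 ≈ 1120.000 ms.

1120 ms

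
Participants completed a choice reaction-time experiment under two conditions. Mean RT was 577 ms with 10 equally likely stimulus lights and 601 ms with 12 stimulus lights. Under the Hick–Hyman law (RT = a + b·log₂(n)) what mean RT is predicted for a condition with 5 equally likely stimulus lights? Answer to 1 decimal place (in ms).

Solve the two-equation system in a and b:
  b = (601 − 577) / (log₂ 12 − log₂ 10) = 24 / (3.5850 − 3.3219) = 91.243 ms/bit
  a = 577 − 91.243 × 3.3219 = 273.898 ms
Then RT(5) = 273.898 + 91.243 × log₂ 5 = 273.898 + 91.243 × 2.3219 ≈ 485.757 ms.

485.8 ms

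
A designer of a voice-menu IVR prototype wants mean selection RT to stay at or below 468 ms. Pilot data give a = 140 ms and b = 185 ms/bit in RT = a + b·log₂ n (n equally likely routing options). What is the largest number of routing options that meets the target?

3

Set 140 + 185·log₂ n ≤ 468 → log₂ n ≤ (468 − 140)/185 = 1.7730.
So n ≤ 2^1.7730 = 3.418; the largest integer n is 3.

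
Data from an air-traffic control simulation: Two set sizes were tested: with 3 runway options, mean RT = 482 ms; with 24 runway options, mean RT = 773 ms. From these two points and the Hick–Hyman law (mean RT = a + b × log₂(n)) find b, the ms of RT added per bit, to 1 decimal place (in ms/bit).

97.0 ms/bit

b = (RT₂ − RT₁)/(log₂ n₂ − log₂ n₁) = (773 − 482)/(4.5850 − 1.5850) = 97.000 ms/bit.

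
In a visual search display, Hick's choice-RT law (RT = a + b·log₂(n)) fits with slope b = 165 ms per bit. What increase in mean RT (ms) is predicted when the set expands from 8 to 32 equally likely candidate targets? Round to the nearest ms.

The intercept a cancels: ΔRT = b·(log₂ n₂ − log₂ n₁) = b·log₂(n₂/n₁).
log₂(32) − log₂(8) = log₂(32/8) = log₂(4) = 2.
ΔRT = 165 × 2.0000 = 330.000 ms.

330 ms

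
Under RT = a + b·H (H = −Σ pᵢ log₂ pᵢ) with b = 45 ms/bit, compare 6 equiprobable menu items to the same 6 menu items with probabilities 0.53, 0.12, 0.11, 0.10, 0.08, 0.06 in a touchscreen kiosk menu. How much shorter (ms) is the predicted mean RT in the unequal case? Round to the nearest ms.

23 ms

The RT saving is b·ΔH. Equiprobable H₀ = log₂(6) = 2.5850 bits; with the given probabilities H = 2.0700 bits.
b·(H₀ − H) = 45 × (2.5850 − 2.0700) = 23.17 ms.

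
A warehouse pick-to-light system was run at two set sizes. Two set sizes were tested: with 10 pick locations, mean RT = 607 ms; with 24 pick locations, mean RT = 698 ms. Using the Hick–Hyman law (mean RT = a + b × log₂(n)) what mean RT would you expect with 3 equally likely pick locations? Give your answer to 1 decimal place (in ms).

Solve the two-equation system in a and b:
  b = (698 − 607) / (log₂ 24 − log₂ 10) = 91 / (4.5850 − 3.3219) = 72.049 ms/bit
  a = 607 − 72.049 × 3.3219 = 367.659 ms
Then RT(3) = 367.659 + 72.049 × log₂ 3 = 367.659 + 72.049 × 1.5850 ≈ 481.854 ms.

481.9 ms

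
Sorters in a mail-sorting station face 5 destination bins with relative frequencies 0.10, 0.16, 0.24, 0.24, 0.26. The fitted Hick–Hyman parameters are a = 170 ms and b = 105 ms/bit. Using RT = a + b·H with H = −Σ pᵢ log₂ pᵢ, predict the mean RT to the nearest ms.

406 ms

H = 0.10·log₂(1/0.10) + 0.16·log₂(1/0.16) + 0.24·log₂(1/0.24) + 0.24·log₂(1/0.24) + 0.26·log₂(1/0.26) = 2.2488 bits.
RT = 170 + 105 × 2.2488 = 406.12 ms.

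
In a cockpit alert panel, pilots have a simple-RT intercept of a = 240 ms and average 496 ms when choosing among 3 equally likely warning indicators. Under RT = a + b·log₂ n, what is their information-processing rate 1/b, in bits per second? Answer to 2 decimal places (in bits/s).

6.19 bits/s

b = (496 − 240)/log₂ 3 = 256/1.5850 = 161.518 ms per bit = 0.16152 s/bit; the reciprocal is 6.191 bits/s.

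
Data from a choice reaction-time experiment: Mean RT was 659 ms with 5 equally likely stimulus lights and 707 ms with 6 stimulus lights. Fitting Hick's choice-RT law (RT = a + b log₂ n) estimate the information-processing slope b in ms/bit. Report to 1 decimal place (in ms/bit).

The slope on a log₂ axis is (707 − 659) / (2.5850 − 2.3219) = 182.486 ms/bit.

182.5 ms/bit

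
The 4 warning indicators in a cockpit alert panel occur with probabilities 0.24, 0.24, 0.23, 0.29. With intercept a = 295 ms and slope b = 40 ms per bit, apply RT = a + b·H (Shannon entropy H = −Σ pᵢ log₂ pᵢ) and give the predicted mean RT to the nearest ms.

H = 0.24·log₂(1/0.24) + 0.24·log₂(1/0.24) + 0.23·log₂(1/0.23) + 0.29·log₂(1/0.29) = 1.9938 bits.
RT = 295 + 40 × 1.9938 = 374.75 ms.

375 ms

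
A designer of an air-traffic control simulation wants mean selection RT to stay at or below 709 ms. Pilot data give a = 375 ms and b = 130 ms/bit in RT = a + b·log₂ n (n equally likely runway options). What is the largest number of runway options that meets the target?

5

Set 375 + 130·log₂ n ≤ 709 → log₂ n ≤ (709 − 375)/130 = 2.5692.
So n ≤ 2^2.5692 = 5.935; the largest integer n is 5.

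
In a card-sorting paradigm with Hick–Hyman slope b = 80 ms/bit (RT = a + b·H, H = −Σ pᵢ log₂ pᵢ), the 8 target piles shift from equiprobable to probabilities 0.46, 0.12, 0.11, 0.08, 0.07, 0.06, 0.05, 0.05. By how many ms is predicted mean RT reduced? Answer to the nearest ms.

Equiprobable entropy H₀ = log₂ 8 = 3.0000 bits.
Skewed entropy H = −Σ pᵢ log₂ pᵢ = 2.4685 bits.
ΔRT = b·(H₀ − H) = 80 × 0.5315 = 42.52 ms.

43 ms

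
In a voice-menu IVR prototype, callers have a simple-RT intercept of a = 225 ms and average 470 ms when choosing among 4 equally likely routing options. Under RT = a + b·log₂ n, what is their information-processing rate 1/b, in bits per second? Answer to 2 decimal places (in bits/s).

8.16 bits/s

b = (470 − 225)/log₂ 4 = 245/2 = 122.500 ms per bit = 0.12250 s/bit; the reciprocal is 8.163 bits/s.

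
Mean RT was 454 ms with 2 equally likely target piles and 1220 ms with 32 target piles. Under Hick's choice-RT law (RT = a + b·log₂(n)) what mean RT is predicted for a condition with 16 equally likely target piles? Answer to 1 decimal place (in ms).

Solve the two-equation system in a and b:
  b = (1220 − 454) / (log₂ 32 − log₂ 2) = 766 / (5 − 1) = 191.500 ms/bit
  a = 454 − 191.500 × 1 = 262.500 ms
Then RT(16) = 262.500 + 191.500 × log₂ 16 = 262.500 + 191.500 × 4 ≈ 1028.500 ms.

1028.5 ms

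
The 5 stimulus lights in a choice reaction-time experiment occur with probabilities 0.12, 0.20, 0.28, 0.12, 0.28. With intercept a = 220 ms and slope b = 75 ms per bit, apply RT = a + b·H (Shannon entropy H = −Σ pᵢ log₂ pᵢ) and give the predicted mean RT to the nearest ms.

387 ms

Entropy contributions −pᵢ log₂ pᵢ: 0.3671, 0.4644, 0.5142, 0.3671, 0.5142; sum H = 2.2270 bits.
RT = a + bH = 220 + 75·2.2270 = 387.02 ms.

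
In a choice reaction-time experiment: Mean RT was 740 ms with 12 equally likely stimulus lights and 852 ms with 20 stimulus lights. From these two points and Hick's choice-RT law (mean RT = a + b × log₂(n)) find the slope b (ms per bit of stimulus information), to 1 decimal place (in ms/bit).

Slope: b = (852 − 740) / (log₂ 20 − log₂ 12) = 112/0.7370 = 151.975 ms/bit.

152.0 ms/bit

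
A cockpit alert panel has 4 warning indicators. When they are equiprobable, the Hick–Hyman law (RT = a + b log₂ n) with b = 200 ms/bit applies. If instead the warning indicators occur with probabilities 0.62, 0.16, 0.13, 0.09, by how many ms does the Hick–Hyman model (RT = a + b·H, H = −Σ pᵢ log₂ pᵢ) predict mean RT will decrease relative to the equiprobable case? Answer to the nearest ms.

91 ms

Equiprobable entropy H₀ = log₂ 4 = 2.0000 bits.
Skewed entropy H = −Σ pᵢ log₂ pᵢ = 1.5459 bits.
ΔRT = b·(H₀ − H) = 200 × 0.4541 = 90.82 ms.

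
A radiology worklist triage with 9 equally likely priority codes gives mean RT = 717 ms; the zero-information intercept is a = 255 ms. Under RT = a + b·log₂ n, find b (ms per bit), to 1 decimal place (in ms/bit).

145.7 ms/bit

log₂(9) = 3.1699 bits.
b = (RT − a)/log₂ n = (717 − 255) / 3.1699 = 145.745 ms/bit.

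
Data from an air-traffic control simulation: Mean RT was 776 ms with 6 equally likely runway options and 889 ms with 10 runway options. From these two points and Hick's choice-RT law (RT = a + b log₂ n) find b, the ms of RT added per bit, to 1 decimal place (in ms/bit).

153.3 ms/bit

b = (RT₂ − RT₁)/(log₂ n₂ − log₂ n₁) = (889 − 776)/(3.3219 − 2.5850) = 153.331 ms/bit.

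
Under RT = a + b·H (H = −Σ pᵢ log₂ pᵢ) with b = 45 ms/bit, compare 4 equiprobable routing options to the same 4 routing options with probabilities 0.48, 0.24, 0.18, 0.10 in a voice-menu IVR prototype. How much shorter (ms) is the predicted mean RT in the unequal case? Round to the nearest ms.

10 ms

Equiprobable entropy H₀ = log₂ 4 = 2.0000 bits.
Skewed entropy H = −Σ pᵢ log₂ pᵢ = 1.7799 bits.
ΔRT = b·(H₀ − H) = 45 × 0.2201 = 9.90 ms.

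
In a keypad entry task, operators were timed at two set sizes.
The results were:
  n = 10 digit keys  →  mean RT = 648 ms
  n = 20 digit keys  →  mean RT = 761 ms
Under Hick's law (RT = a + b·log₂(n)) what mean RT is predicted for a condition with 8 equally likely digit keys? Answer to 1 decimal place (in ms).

611.6 ms

With log₂ n on the abscissa the relation is linear; from the two conditions:
  b = (761 − 648) / (log₂ 20 − log₂ 10) = 113 / (4.3219 − 3.3219) = 113.000 ms/bit
  a = 648 − 113.000 × 3.3219 = 272.622 ms
Then RT(8) = 272.622 + 113.000 × log₂ 8 = 272.622 + 113.000 × 3 ≈ 611.622 ms.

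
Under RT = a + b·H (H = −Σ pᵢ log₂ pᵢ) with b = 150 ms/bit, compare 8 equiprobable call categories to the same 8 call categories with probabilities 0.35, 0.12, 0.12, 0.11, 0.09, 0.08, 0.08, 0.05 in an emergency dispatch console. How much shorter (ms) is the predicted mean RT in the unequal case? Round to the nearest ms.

The RT saving is b·ΔH. Equiprobable H₀ = log₂(8) = 3.0000 bits; with the given probabilities H = 2.7263 bits.
b·(H₀ − H) = 150 × (3.0000 − 2.7263) = 41.06 ms.

41 ms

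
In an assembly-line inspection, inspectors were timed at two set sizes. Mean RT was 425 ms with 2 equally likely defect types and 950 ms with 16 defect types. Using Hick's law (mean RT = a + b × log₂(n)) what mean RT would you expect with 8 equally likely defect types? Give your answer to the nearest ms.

775 ms

Fit slope and intercept:
  b = (950 − 425) / (log₂ 16 − log₂ 2) = 525 / (4 − 1) = 175 ms/bit
  a = 425 − 175 × 1 = 250 ms
Then RT(8) = 250 + 175 × log₂ 8 = 250 + 175 × 3 ≈ 775.000 ms.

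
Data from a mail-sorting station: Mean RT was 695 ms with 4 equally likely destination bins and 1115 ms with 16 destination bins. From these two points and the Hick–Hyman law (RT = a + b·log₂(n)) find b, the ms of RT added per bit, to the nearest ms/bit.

b = (RT₂ − RT₁)/(log₂ n₂ − log₂ n₁) = (1115 − 695)/(4 − 2) = 210 ms/bit.

210 ms/bit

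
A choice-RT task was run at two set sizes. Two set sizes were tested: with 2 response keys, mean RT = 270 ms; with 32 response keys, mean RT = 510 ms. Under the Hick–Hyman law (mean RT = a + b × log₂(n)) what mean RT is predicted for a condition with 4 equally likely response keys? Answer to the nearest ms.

330 ms

Fit slope and intercept:
  b = (510 − 270) / (log₂ 32 − log₂ 2) = 240 / (5 − 1) = 60 ms/bit
  a = 270 − 60 × 1 = 210 ms
Then RT(4) = 210 + 60 × log₂ 4 = 210 + 60 × 2 ≈ 330.000 ms.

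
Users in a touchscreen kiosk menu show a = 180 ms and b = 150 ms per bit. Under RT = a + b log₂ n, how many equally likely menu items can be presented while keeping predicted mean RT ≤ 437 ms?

Information budget: (437 − 180)/150 = 1.7133 bits, so n ≤ 2^1.7133 = 3.279 → at most 3.

3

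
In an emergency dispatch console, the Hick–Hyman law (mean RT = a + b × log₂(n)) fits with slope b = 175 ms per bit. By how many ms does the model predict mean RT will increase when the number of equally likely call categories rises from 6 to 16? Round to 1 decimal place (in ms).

The intercept a cancels: ΔRT = b·(log₂ n₂ − log₂ n₁) = b·log₂(n₂/n₁).
log₂(16) − log₂(6) = 4 − 2.5850 = 1.4150.
ΔRT = 175 × 1.4150 = 247.632 ms.

247.6 ms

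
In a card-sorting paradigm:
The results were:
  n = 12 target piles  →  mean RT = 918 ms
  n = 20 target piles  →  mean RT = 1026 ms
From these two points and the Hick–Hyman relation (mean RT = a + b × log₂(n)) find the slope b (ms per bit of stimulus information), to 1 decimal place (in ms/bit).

b = (RT₂ − RT₁)/(log₂ n₂ − log₂ n₁) = (1026 − 918)/(4.3219 − 3.5850) = 146.547 ms/bit.

146.5 ms/bit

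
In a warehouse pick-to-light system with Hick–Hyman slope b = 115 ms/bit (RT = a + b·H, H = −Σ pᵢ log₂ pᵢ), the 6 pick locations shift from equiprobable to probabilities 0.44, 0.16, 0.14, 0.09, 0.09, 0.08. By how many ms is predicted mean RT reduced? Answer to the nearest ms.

The RT saving is b·ΔH. Equiprobable H₀ = log₂(6) = 2.5850 bits; with the given probabilities H = 2.2581 bits.
b·(H₀ − H) = 115 × (2.5850 − 2.2581) = 37.59 ms.

38 ms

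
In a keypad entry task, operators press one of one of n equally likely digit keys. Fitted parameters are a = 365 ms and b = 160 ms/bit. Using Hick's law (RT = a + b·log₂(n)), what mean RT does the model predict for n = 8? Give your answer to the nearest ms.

log₂(8) = 3 bits, so RT = 365 + 160 × 3 ≈ 845.000 ms.

845 ms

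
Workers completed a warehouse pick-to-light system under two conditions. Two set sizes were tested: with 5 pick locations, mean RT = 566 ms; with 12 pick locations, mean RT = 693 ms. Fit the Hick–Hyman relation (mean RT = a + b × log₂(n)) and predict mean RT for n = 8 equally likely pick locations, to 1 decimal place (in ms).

634.2 ms

RT is linear in log₂ n, so two points fix the line:
  b = (693 − 566) / (log₂ 12 − log₂ 5) = 127 / (3.5850 − 2.3219) = 100.551 ms/bit
  a = 566 − 100.551 × 2.3219 = 332.527 ms
Then RT(8) = 332.527 + 100.551 × log₂ 8 = 332.527 + 100.551 × 3 ≈ 634.181 ms.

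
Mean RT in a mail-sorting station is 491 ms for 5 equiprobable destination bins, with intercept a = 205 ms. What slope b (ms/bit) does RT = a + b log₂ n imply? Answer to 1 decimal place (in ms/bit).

b = (491 − 205) / log₂(5) = 286 / 2.3219 = 123.173 ms/bit.

123.2 ms/bit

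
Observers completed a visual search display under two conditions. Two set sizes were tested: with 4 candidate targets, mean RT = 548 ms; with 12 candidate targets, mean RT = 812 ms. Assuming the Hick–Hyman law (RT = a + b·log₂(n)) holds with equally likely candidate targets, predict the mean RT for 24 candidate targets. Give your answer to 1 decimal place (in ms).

Solve the two-equation system in a and b:
  b = (812 − 548) / (log₂ 12 − log₂ 4) = 264 / (3.5850 − 2) = 166.565 ms/bit
  a = 548 − 166.565 × 2 = 214.869 ms
Then RT(24) = 214.869 + 166.565 × log₂ 24 = 214.869 + 166.565 × 4.5850 ≈ 978.565 ms.

978.6 ms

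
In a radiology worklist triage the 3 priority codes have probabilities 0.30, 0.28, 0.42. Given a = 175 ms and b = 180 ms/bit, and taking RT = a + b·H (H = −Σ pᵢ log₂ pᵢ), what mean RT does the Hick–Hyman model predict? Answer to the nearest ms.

456 ms

H = 0.30·log₂(1/0.30) + 0.28·log₂(1/0.28) + 0.42·log₂(1/0.42) = 1.5610 bits.
RT = 175 + 180 × 1.5610 = 455.97 ms.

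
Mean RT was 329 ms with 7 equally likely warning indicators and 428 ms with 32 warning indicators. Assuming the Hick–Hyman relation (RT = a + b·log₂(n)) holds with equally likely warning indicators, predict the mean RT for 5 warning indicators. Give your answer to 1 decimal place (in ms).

307.1 ms

Fit slope and intercept:
  b = (428 − 329) / (log₂ 32 − log₂ 7) = 99 / (5 − 2.8074) = 45.151 ms/bit
  a = 329 − 45.151 × 2.8074 = 202.245 ms
Then RT(5) = 202.245 + 45.151 × log₂ 5 = 202.245 + 45.151 × 2.3219 ≈ 307.083 ms.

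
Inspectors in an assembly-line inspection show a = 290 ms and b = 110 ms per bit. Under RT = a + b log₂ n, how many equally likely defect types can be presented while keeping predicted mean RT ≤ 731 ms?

Set 290 + 110·log₂ n ≤ 731 → log₂ n ≤ (731 − 290)/110 = 4.0091.
So n ≤ 2^4.0091 = 16.101; the largest integer n is 16.

16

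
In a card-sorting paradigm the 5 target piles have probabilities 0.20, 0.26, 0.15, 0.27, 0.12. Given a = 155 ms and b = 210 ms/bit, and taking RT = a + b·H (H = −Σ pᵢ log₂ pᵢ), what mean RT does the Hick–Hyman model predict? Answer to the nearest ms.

Entropy contributions −pᵢ log₂ pᵢ: 0.4644, 0.5053, 0.4105, 0.5100, 0.3671; sum H = 2.2573 bits.
RT = a + bH = 155 + 210·2.2573 = 629.03 ms.

629 ms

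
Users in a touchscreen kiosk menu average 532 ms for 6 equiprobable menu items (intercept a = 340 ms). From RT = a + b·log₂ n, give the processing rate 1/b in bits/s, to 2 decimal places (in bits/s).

b = (532 − 340)/log₂ 6 = 192/2.5850 = 74.276 ms per bit = 0.07428 s/bit; the reciprocal is 13.463 bits/s.

13.46 bits/s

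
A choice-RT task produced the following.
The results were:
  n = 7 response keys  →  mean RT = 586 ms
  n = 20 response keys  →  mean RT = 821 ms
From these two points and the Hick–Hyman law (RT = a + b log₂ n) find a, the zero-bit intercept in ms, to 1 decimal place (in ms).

150.4 ms

Slope: b = (821 − 586) / (log₂ 20 − log₂ 7) = 235/1.5146 = 155.159 ms/bit.
a = RT₁ − b·log₂ n₁ = 586 − 155.159 × 2.8074 = 150.413 ms.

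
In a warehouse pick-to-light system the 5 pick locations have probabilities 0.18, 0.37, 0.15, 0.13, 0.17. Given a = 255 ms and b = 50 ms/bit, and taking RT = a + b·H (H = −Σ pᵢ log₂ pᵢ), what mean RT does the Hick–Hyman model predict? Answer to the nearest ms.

365 ms

Entropy contributions −pᵢ log₂ pᵢ: 0.4453, 0.5307, 0.4105, 0.3826, 0.4346; sum H = 2.2038 bits.
RT = a + bH = 255 + 50·2.2038 = 365.19 ms.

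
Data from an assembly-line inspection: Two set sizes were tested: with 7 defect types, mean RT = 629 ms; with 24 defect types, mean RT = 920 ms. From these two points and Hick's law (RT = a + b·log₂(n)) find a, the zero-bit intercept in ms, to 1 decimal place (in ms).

The slope on a log₂ axis is (920 − 629) / (4.5850 − 2.8074) = 163.703 ms/bit.
Intercept: a = 629 − 163.703·log₂(7) = 169.427 ms.

169.4 ms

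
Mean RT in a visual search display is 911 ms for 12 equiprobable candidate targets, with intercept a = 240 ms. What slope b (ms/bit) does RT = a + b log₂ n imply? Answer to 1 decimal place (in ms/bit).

187.2 ms/bit

b = (911 − 240) / log₂(12) = 671 / 3.5850 = 187.171 ms/bit.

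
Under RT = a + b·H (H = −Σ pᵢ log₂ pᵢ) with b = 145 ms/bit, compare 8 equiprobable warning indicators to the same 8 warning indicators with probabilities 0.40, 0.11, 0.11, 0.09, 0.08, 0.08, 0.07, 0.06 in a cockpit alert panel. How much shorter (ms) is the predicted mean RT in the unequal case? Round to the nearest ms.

53 ms

Equiprobable entropy H₀ = log₂ 8 = 3.0000 bits.
Skewed entropy H = −Σ pᵢ log₂ pᵢ = 2.6371 bits.
ΔRT = b·(H₀ − H) = 145 × 0.3629 = 52.62 ms.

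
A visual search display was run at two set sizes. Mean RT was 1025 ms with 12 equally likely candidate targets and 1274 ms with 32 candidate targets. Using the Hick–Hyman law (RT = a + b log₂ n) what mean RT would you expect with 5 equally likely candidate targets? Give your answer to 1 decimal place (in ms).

802.7 ms

RT is linear in log₂ n, so two points fix the line:
  b = (1274 − 1025) / (log₂ 32 − log₂ 12) = 249 / (5 − 3.5850) = 175.967 ms/bit
  a = 1025 − 175.967 × 3.5850 = 394.165 ms
Then RT(5) = 394.165 + 175.967 × log₂ 5 = 394.165 + 175.967 × 2.3219 ≈ 802.748 ms.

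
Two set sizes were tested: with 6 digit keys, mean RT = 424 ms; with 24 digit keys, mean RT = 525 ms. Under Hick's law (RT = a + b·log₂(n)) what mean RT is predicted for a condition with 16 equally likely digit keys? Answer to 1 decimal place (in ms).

495.5 ms

With log₂ n on the abscissa the relation is linear; from the two conditions:
  b = (525 − 424) / (log₂ 24 − log₂ 6) = 101 / (4.5850 − 2.5850) = 50.500 ms/bit
  a = 424 − 50.500 × 2.5850 = 293.459 ms
Then RT(16) = 293.459 + 50.500 × log₂ 16 = 293.459 + 50.500 × 4 ≈ 495.459 ms.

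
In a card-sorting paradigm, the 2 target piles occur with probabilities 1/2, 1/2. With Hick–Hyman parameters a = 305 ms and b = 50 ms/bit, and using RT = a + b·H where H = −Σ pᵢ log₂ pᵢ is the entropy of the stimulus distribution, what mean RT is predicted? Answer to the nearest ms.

355 ms

H = −Σ pᵢ log₂ pᵢ = 0.5·1 + 0.5·1 = 1.000 bits.
RT = 305 + 50 × 1.000 = 355.00 ms.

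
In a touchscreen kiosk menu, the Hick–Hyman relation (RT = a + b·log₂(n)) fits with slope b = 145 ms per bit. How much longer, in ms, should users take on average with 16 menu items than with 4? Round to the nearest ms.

The intercept a cancels: ΔRT = b·(log₂ n₂ − log₂ n₁) = b·log₂(n₂/n₁).
log₂(16) − log₂(4) = log₂(16/4) = log₂(4) = 2.
ΔRT = 145 × 2.0000 = 290.000 ms.

290 ms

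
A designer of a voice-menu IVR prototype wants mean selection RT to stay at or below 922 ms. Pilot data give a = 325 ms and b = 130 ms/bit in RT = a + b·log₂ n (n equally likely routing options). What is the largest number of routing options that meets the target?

Information budget: (922 − 325)/130 = 4.5923 bits, so n ≤ 2^4.5923 = 24.123 → at most 24.

24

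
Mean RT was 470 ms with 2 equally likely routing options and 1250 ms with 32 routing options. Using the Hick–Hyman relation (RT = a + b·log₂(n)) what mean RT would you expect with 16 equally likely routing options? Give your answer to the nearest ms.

Fit slope and intercept:
  b = (1250 − 470) / (log₂ 32 − log₂ 2) = 780 / (5 − 1) = 195 ms/bit
  a = 470 − 195 × 1 = 275 ms
Then RT(16) = 275 + 195 × log₂ 16 = 275 + 195 × 4 ≈ 1055.000 ms.

1055 ms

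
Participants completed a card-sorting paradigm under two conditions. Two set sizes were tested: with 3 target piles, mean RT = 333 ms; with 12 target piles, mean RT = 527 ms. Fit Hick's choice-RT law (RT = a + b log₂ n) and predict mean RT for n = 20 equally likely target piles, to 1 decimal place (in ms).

598.5 ms

With log₂ n on the abscissa the relation is linear; from the two conditions:
  b = (527 − 333) / (log₂ 12 − log₂ 3) = 194 / (3.5850 − 1.5850) = 97.000 ms/bit
  a = 333 − 97.000 × 1.5850 = 179.259 ms
Then RT(20) = 179.259 + 97.000 × log₂ 20 = 179.259 + 97.000 × 4.3219 ≈ 598.486 ms.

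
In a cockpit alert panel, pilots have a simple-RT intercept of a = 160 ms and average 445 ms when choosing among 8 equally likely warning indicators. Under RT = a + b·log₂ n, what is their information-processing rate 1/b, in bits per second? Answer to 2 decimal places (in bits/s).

b = (445 − 160)/log₂ 8 = 285/3 = 95.000 ms per bit = 0.09500 s/bit; the reciprocal is 10.526 bits/s.

10.53 bits/s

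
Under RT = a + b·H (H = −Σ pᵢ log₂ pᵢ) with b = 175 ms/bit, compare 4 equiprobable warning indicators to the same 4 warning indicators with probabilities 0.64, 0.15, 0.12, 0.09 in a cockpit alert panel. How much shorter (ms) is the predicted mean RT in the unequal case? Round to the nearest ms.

87 ms

The RT saving is b·ΔH. Equiprobable H₀ = log₂(4) = 2.0000 bits; with the given probabilities H = 1.5023 bits.
b·(H₀ − H) = 175 × (2.0000 − 1.5023) = 87.09 ms.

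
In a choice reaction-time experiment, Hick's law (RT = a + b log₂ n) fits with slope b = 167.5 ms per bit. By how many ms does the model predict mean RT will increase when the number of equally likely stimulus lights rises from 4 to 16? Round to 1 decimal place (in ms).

ΔRT = (a + b log₂ n₂) − (a + b log₂ n₁) = b·(log₂ n₂ − log₂ n₁).
log₂(16) − log₂(4) = log₂(16/4) = log₂(4) = 2.
ΔRT = 167.5 × 2.0000 = 335.000 ms.

335.0 ms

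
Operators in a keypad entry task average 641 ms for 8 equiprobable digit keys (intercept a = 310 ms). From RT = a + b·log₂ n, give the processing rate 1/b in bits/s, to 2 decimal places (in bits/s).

Choice component = 641 − 310 = 331 ms over log₂(8) = 3 bits.
b = 331 / 3 = 110.333 ms/bit, so 1/b = 9.063 bits/s.

9.06 bits/s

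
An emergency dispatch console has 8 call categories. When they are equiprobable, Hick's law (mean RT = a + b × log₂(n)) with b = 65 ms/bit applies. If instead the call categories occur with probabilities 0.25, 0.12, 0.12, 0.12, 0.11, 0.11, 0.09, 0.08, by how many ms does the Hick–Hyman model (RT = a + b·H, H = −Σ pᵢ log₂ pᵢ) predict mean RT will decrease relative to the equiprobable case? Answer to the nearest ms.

Equiprobable entropy H₀ = log₂ 8 = 3.0000 bits.
Skewed entropy H = −Σ pᵢ log₂ pᵢ = 2.9059 bits.
ΔRT = b·(H₀ − H) = 65 × 0.0941 = 6.11 ms.

6 ms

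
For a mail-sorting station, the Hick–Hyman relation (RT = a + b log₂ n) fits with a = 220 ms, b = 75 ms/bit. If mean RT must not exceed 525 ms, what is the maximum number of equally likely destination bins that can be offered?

75·log₂ n ≤ 525 − 220 = 305, giving log₂ n ≤ 4.0667 and n ≤ 16.757. The largest whole number is 16.

16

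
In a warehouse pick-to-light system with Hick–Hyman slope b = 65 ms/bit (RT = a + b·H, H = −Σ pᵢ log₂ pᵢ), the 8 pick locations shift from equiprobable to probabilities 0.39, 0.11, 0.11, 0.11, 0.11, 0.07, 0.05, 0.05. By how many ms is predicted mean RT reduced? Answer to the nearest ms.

24 ms

Equiprobable entropy H₀ = log₂ 8 = 3.0000 bits.
Skewed entropy H = −Σ pᵢ log₂ pᵢ = 2.6317 bits.
ΔRT = b·(H₀ − H) = 65 × 0.3683 = 23.94 ms.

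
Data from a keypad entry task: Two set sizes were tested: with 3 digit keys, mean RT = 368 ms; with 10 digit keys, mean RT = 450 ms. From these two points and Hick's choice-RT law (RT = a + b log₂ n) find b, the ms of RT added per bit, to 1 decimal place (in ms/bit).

47.2 ms/bit

b = (RT₂ − RT₁)/(log₂ n₂ − log₂ n₁) = (450 − 368)/(3.3219 − 1.5850) = 47.209 ms/bit.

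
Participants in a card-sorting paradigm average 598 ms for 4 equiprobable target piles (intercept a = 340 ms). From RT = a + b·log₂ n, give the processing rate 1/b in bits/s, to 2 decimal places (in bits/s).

7.75 bits/s

b = (598 − 340)/log₂ 4 = 258/2 = 129.000 ms per bit = 0.12900 s/bit; the reciprocal is 7.752 bits/s.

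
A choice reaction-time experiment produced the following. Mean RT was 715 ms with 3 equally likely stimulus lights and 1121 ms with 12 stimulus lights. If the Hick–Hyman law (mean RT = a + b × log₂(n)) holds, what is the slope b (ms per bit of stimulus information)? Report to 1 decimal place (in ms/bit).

203.0 ms/bit

The slope on a log₂ axis is (1121 − 715) / (3.5850 − 1.5850) = 203.000 ms/bit.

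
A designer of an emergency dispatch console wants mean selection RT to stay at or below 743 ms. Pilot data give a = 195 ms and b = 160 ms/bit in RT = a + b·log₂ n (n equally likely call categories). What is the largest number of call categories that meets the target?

Set 195 + 160·log₂ n ≤ 743 → log₂ n ≤ (743 − 195)/160 = 3.4250.
So n ≤ 2^3.4250 = 10.741; the largest integer n is 10.

10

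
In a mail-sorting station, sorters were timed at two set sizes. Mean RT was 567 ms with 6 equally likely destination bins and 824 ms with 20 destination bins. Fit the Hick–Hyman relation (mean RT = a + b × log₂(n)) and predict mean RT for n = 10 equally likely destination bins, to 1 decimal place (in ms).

With log₂ n on the abscissa the relation is linear; from the two conditions:
  b = (824 − 567) / (log₂ 20 − log₂ 6) = 257 / (4.3219 − 2.5850) = 147.959 ms/bit
  a = 567 − 147.959 × 2.5850 = 184.531 ms
Then RT(10) = 184.531 + 147.959 × log₂ 10 = 184.531 + 147.959 × 3.3219 ≈ 676.041 ms.

676.0 ms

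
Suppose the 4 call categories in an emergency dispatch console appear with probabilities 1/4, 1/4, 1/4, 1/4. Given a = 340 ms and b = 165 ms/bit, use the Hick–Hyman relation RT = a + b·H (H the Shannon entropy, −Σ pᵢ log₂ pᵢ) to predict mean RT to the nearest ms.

H = −Σ pᵢ log₂ pᵢ = 0.25·2 + 0.25·2 + 0.25·2 + 0.25·2 = 2.000 bits.
RT = 340 + 165 × 2.000 = 670.00 ms.

670 ms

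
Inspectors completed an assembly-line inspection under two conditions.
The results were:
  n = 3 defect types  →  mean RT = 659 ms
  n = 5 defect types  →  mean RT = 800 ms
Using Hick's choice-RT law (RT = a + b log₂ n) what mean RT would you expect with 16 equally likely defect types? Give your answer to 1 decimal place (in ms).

Solve the two-equation system in a and b:
  b = (800 − 659) / (log₂ 5 − log₂ 3) = 141 / (2.3219 − 1.5850) = 191.325 ms/bit
  a = 659 − 191.325 × 1.5850 = 355.757 ms
Then RT(16) = 355.757 + 191.325 × log₂ 16 = 355.757 + 191.325 × 4 ≈ 1121.057 ms.

1121.1 ms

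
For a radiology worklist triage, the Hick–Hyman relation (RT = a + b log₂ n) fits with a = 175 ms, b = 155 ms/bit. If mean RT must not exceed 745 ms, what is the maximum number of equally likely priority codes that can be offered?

Set 175 + 155·log₂ n ≤ 745 → log₂ n ≤ (745 − 175)/155 = 3.6774.
So n ≤ 2^3.6774 = 12.794; the largest integer n is 12.

12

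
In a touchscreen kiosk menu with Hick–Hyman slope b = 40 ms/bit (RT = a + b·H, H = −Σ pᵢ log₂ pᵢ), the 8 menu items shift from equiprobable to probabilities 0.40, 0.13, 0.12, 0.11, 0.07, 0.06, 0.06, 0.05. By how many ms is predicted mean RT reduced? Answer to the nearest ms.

The RT saving is b·ΔH. Equiprobable H₀ = log₂(8) = 3.0000 bits; with the given probabilities H = 2.6005 bits.
b·(H₀ − H) = 40 × (3.0000 − 2.6005) = 15.98 ms.

16 ms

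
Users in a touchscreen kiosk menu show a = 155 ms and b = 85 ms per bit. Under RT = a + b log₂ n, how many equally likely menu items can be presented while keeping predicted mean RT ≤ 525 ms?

20

85·log₂ n ≤ 525 − 155 = 370, giving log₂ n ≤ 4.3529 and n ≤ 20.435. The largest whole number is 20.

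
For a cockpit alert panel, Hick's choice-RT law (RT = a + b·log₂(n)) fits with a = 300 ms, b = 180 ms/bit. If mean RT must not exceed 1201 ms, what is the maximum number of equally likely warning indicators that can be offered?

Set 300 + 180·log₂ n ≤ 1201 → log₂ n ≤ (1201 − 300)/180 = 5.0056.
So n ≤ 2^5.0056 = 32.123; the largest integer n is 32.

32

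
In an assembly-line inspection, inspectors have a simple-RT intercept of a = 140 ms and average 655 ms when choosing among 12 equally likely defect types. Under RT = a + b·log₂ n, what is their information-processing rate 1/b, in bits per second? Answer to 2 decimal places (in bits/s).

Choice component = 655 − 140 = 515 ms over log₂(12) = 3.5850 bits.
b = 515 / 3.5850 = 143.656 ms/bit, so 1/b = 6.961 bits/s.

6.96 bits/s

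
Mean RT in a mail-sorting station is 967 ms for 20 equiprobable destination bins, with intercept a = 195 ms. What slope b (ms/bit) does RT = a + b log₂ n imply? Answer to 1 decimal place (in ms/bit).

178.6 ms/bit

20 alternatives carry log₂ 20 = 4.3219 bits; the choice cost is 967 − 195 = 772 ms, so b = 772/4.3219 = 178.624 ms/bit.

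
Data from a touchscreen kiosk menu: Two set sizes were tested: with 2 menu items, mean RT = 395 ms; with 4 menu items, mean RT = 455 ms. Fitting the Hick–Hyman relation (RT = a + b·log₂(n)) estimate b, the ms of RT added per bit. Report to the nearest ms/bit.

60 ms/bit

Slope: b = (455 − 395) / (log₂ 4 − log₂ 2) = 60/1.0000 = 60 ms/bit.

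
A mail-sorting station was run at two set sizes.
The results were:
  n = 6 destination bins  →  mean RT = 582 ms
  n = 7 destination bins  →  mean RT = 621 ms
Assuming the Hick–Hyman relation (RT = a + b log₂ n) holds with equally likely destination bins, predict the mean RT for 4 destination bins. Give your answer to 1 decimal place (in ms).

RT is linear in log₂ n, so two points fix the line:
  b = (621 − 582) / (log₂ 7 − log₂ 6) = 39 / (2.8074 − 2.5850) = 175.366 ms/bit
  a = 582 − 175.366 × 2.5850 = 128.686 ms
Then RT(4) = 128.686 + 175.366 × log₂ 4 = 128.686 + 175.366 × 2 ≈ 479.418 ms.

479.4 ms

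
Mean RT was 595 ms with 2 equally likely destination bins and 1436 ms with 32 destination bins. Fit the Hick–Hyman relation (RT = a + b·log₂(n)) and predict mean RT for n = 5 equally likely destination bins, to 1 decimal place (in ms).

872.9 ms

RT is linear in log₂ n, so two points fix the line:
  b = (1436 − 595) / (log₂ 32 − log₂ 2) = 841 / (5 − 1) = 210.250 ms/bit
  a = 595 − 210.250 × 1 = 384.750 ms
Then RT(5) = 384.750 + 210.250 × log₂ 5 = 384.750 + 210.250 × 2.3219 ≈ 872.935 ms.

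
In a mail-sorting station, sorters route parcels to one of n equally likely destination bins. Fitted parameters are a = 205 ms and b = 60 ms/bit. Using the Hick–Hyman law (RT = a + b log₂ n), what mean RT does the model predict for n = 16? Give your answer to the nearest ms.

445 ms

log₂(16) = 4 bits, so RT = 205 + 60 × 4 ≈ 445.000 ms.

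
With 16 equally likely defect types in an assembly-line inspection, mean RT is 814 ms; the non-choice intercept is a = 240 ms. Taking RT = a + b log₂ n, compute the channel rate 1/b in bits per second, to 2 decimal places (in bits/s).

6.97 bits/s

Choice component = 814 − 240 = 574 ms over log₂(16) = 4 bits.
b = 574 / 4 = 143.500 ms/bit, so 1/b = 6.969 bits/s.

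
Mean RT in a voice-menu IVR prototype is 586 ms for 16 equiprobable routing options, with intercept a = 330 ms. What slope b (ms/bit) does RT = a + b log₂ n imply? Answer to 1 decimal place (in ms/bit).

64.0 ms/bit

b = (586 − 330) / log₂(16) = 256 / 4 = 64.000 ms/bit.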